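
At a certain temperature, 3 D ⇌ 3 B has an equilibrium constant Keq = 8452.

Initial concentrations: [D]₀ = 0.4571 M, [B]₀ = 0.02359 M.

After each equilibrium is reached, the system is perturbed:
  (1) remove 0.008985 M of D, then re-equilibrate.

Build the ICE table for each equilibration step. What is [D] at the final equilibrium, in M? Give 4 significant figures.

Q₀ = 1.3745e-04 vs Keq = 8452 ⇒ Q<K, forward
Step 1:
                   D          B
  Initial     0.4571    0.02359
  Change     -0.4346     0.4346
  Equil      0.02249     0.4582
  solve Keq expr → x = 0.1449; check Q = 8452
Then remove 0.008985 M of D.
Step 2:
                   D          B
  Initial    0.01351     0.4582
  Change    0.008565  -0.008565
  Equil      0.02207     0.4496
  solve Keq expr → x = -0.002855; check Q = 8452

[D]_eq = 0.02207 M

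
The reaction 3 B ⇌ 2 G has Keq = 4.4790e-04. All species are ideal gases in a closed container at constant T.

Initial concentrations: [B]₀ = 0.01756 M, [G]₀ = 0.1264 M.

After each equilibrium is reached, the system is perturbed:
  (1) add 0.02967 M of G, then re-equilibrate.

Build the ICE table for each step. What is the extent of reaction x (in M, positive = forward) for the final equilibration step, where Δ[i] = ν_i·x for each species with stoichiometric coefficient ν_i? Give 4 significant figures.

Q₀ = 2951 vs Keq = 4.4790e-04 ⇒ Q>K, reverse
Step 1:
                    B           G
  init        0.01756      0.1264
  Δ            0.1867     -0.1244
  eq           0.2042    0.001953
  solve Keq expr → x = -0.06222; check Q = 4.4790e-04
Then add 0.02967 M of G.
Step 2:
                    B           G
  init         0.2042     0.03162
  Δ           0.04352    -0.02901
  eq           0.2478     0.00261
  solve Keq expr → x = -0.01451; check Q = 4.4790e-04

x = -0.01451 M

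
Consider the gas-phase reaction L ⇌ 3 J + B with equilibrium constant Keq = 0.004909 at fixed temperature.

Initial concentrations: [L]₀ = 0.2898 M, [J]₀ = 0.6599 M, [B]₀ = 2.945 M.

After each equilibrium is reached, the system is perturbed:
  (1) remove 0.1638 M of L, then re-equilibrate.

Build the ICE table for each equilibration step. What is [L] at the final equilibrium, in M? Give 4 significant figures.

[L]_eq = 0.3184 M

Q₀ = 2.92 vs Keq = 0.004909 ⇒ Q>K, reverse
Step 1:
                  L         J         B
  Initial    0.2898    0.6599     2.945
  Change     0.1884   -0.5651   -0.1884
  Equil      0.4782   0.09478     2.757
  solve Keq expr → x = -0.1884; check Q = 0.004909
Then remove 0.1638 M of L.
Step 2:
                  L         J         B
  Initial    0.3144   0.09478     2.757
  Change   0.003993  -0.01198 -0.003993
  Equil      0.3184   0.08281     2.753
  solve Keq expr → x = -0.003993; check Q = 0.004909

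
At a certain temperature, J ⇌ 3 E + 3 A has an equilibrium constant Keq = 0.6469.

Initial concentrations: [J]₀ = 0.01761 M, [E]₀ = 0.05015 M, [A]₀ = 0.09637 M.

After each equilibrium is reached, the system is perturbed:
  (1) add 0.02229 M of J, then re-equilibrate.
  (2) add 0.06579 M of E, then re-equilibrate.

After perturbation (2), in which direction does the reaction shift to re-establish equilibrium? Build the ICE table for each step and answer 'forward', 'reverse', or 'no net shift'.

Q₀ = 6.4103e-06 vs Keq = 0.6469 ⇒ Q<K, forward
Step 1:
                    J           E           A
  init        0.01761     0.05015     0.09637
  Δ           -0.0176     0.05281     0.05281
  eq       5.6023e-06       0.103      0.1492
  solve Keq expr → x = 0.0176; check Q = 0.6469
Then add 0.02229 M of J.
Step 2:
                    J           E           A
  init         0.0223       0.103      0.1492
  Δ          -0.02222     0.06666     0.06666
  eq       7.5862e-05      0.1696      0.2158
  solve Keq expr → x = 0.02222; check Q = 0.6469
Then add 0.06579 M of E.
Step 3:
                    J           E           A
  init     7.5862e-05      0.2354      0.2158
  Δ        1.2492e-04 -3.7476e-04 -3.7476e-04
  eq       2.0078e-04       0.235      0.2155
  solve Keq expr → x = -1.2492e-04; check Q = 0.6469

Direction: reverse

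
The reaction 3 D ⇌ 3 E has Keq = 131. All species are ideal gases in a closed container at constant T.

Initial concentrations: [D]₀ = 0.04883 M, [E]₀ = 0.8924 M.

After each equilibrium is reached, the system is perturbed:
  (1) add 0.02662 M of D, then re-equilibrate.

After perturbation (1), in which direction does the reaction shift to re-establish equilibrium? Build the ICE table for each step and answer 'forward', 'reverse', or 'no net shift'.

Q₀ = 6104 vs Keq = 131 ⇒ Q>K, reverse
Step 1:
                   D          E
  I          0.04883     0.8924
  C            0.106     -0.106
  E           0.1548     0.7864
  solve Keq expr → x = -0.03534; check Q = 131
Then add 0.02662 M of D.
Step 2:
                   D          E
  I           0.1815     0.7864
  C         -0.02224    0.02224
  E           0.1592     0.8086
  solve Keq expr → x = 0.007414; check Q = 131

Direction: forward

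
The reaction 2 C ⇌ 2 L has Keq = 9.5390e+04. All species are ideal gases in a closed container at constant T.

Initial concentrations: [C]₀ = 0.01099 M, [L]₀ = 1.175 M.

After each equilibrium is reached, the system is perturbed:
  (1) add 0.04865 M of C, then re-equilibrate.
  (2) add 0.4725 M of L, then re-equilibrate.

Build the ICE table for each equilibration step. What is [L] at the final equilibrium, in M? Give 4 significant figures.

Q₀ = 1.1431e+04 vs Keq = 9.5390e+04 ⇒ Q<K, forward
Step 1:
                    C           L
  Initial     0.01099       1.175
  Change    -0.007162    0.007162
  Equil      0.003828       1.182
  solve Keq expr → x = 0.003581; check Q = 9.5390e+04
Then add 0.04865 M of C.
Step 2:
                    C           L
  Initial     0.05248       1.182
  Change     -0.04849     0.04849
  Equil      0.003985       1.231
  solve Keq expr → x = 0.02425; check Q = 9.5390e+04
Then add 0.4725 M of L.
Step 3:
                    C           L
  Initial    0.003985       1.703
  Change     0.001525   -0.001525
  Equil       0.00551       1.702
  solve Keq expr → x = -7.6246e-04; check Q = 9.5390e+04

[L]_eq = 1.702 M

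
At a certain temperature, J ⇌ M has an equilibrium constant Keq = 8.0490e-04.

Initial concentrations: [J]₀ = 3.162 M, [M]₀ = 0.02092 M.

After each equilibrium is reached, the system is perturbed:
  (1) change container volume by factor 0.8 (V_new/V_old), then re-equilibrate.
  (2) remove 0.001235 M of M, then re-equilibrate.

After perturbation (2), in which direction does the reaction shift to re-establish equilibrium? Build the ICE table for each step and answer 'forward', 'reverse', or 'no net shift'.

Q₀ = 0.006616 vs Keq = 8.0490e-04 ⇒ Q>K, reverse
Step 1:
                  J         M
  I           3.162   0.02092
  C         0.01836  -0.01836
  E            3.18   0.00256
  solve Keq expr → x = -0.01836; check Q = 8.0490e-04
Then change container volume by factor 0.8 (V_new/V_old).
Step 2:
                  J         M
  I           3.975    0.0032
  C               0         0
  E           3.975    0.0032
  solve Keq expr → x = 0; check Q = 8.0490e-04
Then remove 0.001235 M of M.
Step 3:
                  J         M
  I           3.975  0.001965
  C       -0.001234  0.001234
  E           3.974  0.003199
  solve Keq expr → x = 0.001234; check Q = 8.0490e-04

Direction: forward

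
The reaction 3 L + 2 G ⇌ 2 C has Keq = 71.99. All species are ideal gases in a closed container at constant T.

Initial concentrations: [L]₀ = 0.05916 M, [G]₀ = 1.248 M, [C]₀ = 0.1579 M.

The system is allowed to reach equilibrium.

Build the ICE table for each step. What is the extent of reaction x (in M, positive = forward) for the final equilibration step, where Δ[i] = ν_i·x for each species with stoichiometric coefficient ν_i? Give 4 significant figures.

Q₀ = 77.31 vs Keq = 71.99 ⇒ Q>K, reverse
Step 1:
                  L         G         C
  init      0.05916     1.248    0.1579
  Δ        0.001194 7.9603e-04 -7.9603e-04
  eq        0.06035     1.249    0.1571
  solve Keq expr → x = -3.9801e-04; check Q = 71.99

x = -3.9801e-04 M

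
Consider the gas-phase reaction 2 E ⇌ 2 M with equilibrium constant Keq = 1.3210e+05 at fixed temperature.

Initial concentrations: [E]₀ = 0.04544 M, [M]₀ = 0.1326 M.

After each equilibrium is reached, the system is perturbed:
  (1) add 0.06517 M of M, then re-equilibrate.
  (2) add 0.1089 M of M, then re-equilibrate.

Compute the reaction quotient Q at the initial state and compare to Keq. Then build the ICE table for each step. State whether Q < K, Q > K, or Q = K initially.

Q₀ = 8.516 vs Keq = 1.3210e+05 ⇒ Q<K, forward
Step 1:
                   E          M
  init       0.04544     0.1326
  Δ         -0.04495    0.04495
  eq      4.8851e-04     0.1776
  solve Keq expr → x = 0.02248; check Q = 1.3210e+05
Then add 0.06517 M of M.
Step 2:
                   E          M
  init    4.8851e-04     0.2427
  Δ       1.7881e-04 -1.7881e-04
  eq      6.6732e-04     0.2425
  solve Keq expr → x = -8.9407e-05; check Q = 1.3210e+05
Then add 0.1089 M of M.
Step 3:
                   E          M
  init    6.6732e-04     0.3514
  Δ       2.9880e-04 -2.9880e-04
  eq      9.6613e-04     0.3511
  solve Keq expr → x = -1.4940e-04; check Q = 1.3210e+05

Q₀ = 8.516; Q < K (proceeds forward)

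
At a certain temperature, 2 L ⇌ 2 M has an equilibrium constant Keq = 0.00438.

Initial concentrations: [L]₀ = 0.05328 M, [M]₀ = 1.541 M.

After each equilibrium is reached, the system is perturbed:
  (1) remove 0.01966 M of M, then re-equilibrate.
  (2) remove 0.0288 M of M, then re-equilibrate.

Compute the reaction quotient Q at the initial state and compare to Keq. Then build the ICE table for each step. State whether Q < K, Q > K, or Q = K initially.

Q₀ = 836.5; Q > K (proceeds reverse)

Q₀ = 836.5 vs Keq = 0.00438 ⇒ Q>K, reverse
Step 1:
                   L          M
  init       0.05328      1.541
  Δ            1.442     -1.442
  eq           1.495    0.09896
  solve Keq expr → x = -0.721; check Q = 0.00438
Then remove 0.01966 M of M.
Step 2:
                   L          M
  init         1.495     0.0793
  Δ         -0.01844    0.01844
  eq           1.477    0.09774
  solve Keq expr → x = 0.00922; check Q = 0.00438
Then remove 0.0288 M of M.
Step 3:
                   L          M
  init         1.477    0.06894
  Δ         -0.02701    0.02701
  eq            1.45    0.09595
  solve Keq expr → x = 0.01351; check Q = 0.00438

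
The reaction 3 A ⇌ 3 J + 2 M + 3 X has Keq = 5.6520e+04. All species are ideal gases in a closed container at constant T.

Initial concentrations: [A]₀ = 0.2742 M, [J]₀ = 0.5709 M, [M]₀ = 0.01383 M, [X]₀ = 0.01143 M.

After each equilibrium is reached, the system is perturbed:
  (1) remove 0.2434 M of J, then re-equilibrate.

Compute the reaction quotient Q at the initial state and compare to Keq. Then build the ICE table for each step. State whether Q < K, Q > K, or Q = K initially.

Q₀ = 2.5779e-09; Q < K (proceeds forward)

Q₀ = 2.5779e-09 vs Keq = 5.6520e+04 ⇒ Q<K, forward
Step 1:
                   A          J          M          X
  init        0.2742     0.5709    0.01383    0.01143
  Δ          -0.2721     0.2721     0.1814     0.2721
  eq        0.002096      0.843     0.1952     0.2835
  solve Keq expr → x = 0.0907; check Q = 5.6520e+04
Then remove 0.2434 M of J.
Step 2:
                   A          J          M          X
  init      0.002096     0.5996     0.1952     0.2835
  Δ       -5.9852e-04 5.9852e-04 3.9901e-04 5.9852e-04
  eq        0.001498     0.6002     0.1956     0.2841
  solve Keq expr → x = 1.9951e-04; check Q = 5.6520e+04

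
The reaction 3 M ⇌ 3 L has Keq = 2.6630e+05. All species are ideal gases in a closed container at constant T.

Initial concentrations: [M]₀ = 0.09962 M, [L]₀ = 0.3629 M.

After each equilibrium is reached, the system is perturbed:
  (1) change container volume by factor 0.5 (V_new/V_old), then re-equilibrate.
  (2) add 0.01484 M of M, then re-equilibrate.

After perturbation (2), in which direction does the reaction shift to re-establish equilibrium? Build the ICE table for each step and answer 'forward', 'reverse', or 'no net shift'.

Direction: forward

Q₀ = 48.34 vs Keq = 2.6630e+05 ⇒ Q<K, forward
Step 1:
                  M         L
  Initial   0.09962    0.3629
  Change   -0.09254   0.09254
  Equil    0.007079    0.4554
  solve Keq expr → x = 0.03085; check Q = 2.6630e+05
Then change container volume by factor 0.5 (V_new/V_old).
Step 2:
                  M         L
  Initial   0.01416    0.9109
  Change          0         0
  Equil     0.01416    0.9109
  solve Keq expr → x = 0; check Q = 2.6630e+05
Then add 0.01484 M of M.
Step 3:
                  M         L
  Initial     0.029    0.9109
  Change   -0.01461   0.01461
  Equil     0.01439    0.9255
  solve Keq expr → x = 0.004871; check Q = 2.6630e+05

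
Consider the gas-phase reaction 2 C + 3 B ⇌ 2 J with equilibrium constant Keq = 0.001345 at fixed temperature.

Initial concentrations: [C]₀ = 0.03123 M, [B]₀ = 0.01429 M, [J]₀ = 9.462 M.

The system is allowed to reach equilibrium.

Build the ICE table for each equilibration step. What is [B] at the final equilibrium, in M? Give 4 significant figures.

Q₀ = 3.1458e+10 vs Keq = 0.001345 ⇒ Q>K, reverse
Step 1:
                    C           B           J
  init        0.03123     0.01429       9.462
  Δ             5.224       7.835      -5.224
  eq            5.255        7.85       4.238
  solve Keq expr → x = -2.612; check Q = 0.001345

[B]_eq = 7.85 M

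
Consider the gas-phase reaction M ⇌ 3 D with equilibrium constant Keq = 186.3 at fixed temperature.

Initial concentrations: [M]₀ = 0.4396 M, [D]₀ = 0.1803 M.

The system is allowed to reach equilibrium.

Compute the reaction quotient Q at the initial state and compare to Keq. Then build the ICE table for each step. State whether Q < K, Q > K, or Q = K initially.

Q₀ = 0.01333; Q < K (proceeds forward)

Q₀ = 0.01333 vs Keq = 186.3 ⇒ Q<K, forward
Step 1:
                    M           D
  I            0.4396      0.1803
  C           -0.4232        1.27
  E           0.01636        1.45
  solve Keq expr → x = 0.4232; check Q = 186.3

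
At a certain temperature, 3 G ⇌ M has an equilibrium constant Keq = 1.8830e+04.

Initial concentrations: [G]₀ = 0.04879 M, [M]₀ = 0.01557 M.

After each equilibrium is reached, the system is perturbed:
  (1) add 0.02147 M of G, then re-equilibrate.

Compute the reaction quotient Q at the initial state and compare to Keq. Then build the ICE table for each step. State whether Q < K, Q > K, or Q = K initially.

Q₀ = 134.1 vs Keq = 1.8830e+04 ⇒ Q<K, forward
Step 1:
                  G         M
  Initial   0.04879   0.01557
  Change   -0.03737   0.01246
  Equil     0.01142   0.02803
  solve Keq expr → x = 0.01246; check Q = 1.8830e+04
Then add 0.02147 M of G.
Step 2:
                  G         M
  Initial   0.03289   0.02803
  Change    -0.0206  0.006868
  Equil     0.01228    0.0349
  solve Keq expr → x = 0.006868; check Q = 1.8830e+04

Q₀ = 134.1; Q < K (proceeds forward)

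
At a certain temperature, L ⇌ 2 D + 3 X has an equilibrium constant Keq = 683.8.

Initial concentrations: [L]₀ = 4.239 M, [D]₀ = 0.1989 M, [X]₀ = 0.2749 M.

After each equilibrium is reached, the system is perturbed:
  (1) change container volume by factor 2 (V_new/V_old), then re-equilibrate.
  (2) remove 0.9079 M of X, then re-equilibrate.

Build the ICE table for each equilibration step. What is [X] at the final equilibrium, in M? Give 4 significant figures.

[X]_eq = 3.638 M

Q₀ = 1.9388e-04 vs Keq = 683.8 ⇒ Q<K, forward
Step 1:
                   L          D          X
  Initial      4.239     0.1989     0.2749
  Change      -1.654      3.308      4.963
  Equil        2.585      3.507      5.238
  solve Keq expr → x = 1.654; check Q = 683.8
Then change container volume by factor 2 (V_new/V_old).
Step 2:
                   L          D          X
  Initial      1.292      1.754      2.619
  Change     -0.5046      1.009      1.514
  Equil       0.7878      2.763      4.133
  solve Keq expr → x = 0.5046; check Q = 683.8
Then remove 0.9079 M of X.
Step 3:
                   L          D          X
  Initial     0.7878      2.763      3.225
  Change     -0.1378     0.2756     0.4133
  Equil         0.65      3.038      3.638
  solve Keq expr → x = 0.1378; check Q = 683.8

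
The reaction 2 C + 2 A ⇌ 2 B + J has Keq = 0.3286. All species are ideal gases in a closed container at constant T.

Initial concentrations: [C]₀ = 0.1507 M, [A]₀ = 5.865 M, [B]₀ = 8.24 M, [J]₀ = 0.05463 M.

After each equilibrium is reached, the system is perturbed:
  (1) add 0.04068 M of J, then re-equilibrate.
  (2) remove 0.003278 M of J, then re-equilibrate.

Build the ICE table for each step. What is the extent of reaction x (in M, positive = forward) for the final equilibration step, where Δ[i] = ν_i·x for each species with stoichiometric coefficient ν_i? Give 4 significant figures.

x = 0.002641 M

Q₀ = 4.748 vs Keq = 0.3286 ⇒ Q>K, reverse
Step 1:
                   C          A          B          J
  init        0.1507      5.865       8.24    0.05463
  Δ           0.0891     0.0891    -0.0891   -0.04455
  eq          0.2398      5.954      8.151    0.01008
  solve Keq expr → x = -0.04455; check Q = 0.3286
Then add 0.04068 M of J.
Step 2:
                   C          A          B          J
  init        0.2398      5.954      8.151    0.05076
  Δ          0.06717    0.06717   -0.06717   -0.03358
  eq           0.307      6.021      8.084    0.01718
  solve Keq expr → x = -0.03358; check Q = 0.3286
Then remove 0.003278 M of J.
Step 3:
                   C          A          B          J
  init         0.307      6.021      8.084     0.0139
  Δ        -0.005282  -0.005282   0.005282   0.002641
  eq          0.3017      6.016      8.089    0.01654
  solve Keq expr → x = 0.002641; check Q = 0.3286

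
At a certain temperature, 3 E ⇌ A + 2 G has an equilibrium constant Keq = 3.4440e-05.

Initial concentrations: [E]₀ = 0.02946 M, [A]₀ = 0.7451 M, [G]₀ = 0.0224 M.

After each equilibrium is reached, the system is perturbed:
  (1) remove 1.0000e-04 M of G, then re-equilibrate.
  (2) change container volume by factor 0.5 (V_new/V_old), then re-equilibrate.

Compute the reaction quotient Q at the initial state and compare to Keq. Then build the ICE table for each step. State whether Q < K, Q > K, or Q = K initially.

Q₀ = 14.62; Q > K (proceeds reverse)

Q₀ = 14.62 vs Keq = 3.4440e-05 ⇒ Q>K, reverse
Step 1:
                   E          A          G
  Initial    0.02946     0.7451     0.0224
  Change     0.03344   -0.01115   -0.02229
  Equil       0.0629      0.734 1.0806e-04
  solve Keq expr → x = -0.01115; check Q = 3.4440e-05
Then remove 1.0000e-04 M of G.
Step 2:
                   E          A          G
  Initial     0.0629      0.734 8.0567e-06
  Change  -1.4942e-04 4.9806e-05 9.9612e-05
  Equil      0.06275      0.734 1.0767e-04
  solve Keq expr → x = 4.9806e-05; check Q = 3.4440e-05
Then change container volume by factor 0.5 (V_new/V_old).
Step 3:
                   E          A          G
  Initial     0.1255      1.468 2.1534e-04
  Change           0          0          0
  Equil       0.1255      1.468 2.1534e-04
  solve Keq expr → x = 0; check Q = 3.4440e-05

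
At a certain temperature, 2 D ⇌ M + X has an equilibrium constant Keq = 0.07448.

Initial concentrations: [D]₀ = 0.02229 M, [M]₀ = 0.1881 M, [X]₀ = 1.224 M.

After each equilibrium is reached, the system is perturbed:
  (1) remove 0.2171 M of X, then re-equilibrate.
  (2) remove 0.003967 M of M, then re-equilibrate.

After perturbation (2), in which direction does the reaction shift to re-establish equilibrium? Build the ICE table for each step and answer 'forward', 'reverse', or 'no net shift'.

Q₀ = 463.4 vs Keq = 0.07448 ⇒ Q>K, reverse
Step 1:
                  D         M         X
  init      0.02229    0.1881     1.224
  Δ          0.3558   -0.1779   -0.1779
  eq         0.3781   0.01018     1.046
  solve Keq expr → x = -0.1779; check Q = 0.07448
Then remove 0.2171 M of X.
Step 2:
                  D         M         X
  init       0.3781   0.01018     0.829
  Δ       -0.004636  0.002318  0.002318
  eq         0.3735    0.0125    0.8313
  solve Keq expr → x = 0.002318; check Q = 0.07448
Then remove 0.003967 M of M.
Step 3:
                  D         M         X
  init       0.3735  0.008531    0.8313
  Δ       -0.006917  0.003458  0.003458
  eq         0.3666   0.01199    0.8348
  solve Keq expr → x = 0.003458; check Q = 0.07448

Direction: forward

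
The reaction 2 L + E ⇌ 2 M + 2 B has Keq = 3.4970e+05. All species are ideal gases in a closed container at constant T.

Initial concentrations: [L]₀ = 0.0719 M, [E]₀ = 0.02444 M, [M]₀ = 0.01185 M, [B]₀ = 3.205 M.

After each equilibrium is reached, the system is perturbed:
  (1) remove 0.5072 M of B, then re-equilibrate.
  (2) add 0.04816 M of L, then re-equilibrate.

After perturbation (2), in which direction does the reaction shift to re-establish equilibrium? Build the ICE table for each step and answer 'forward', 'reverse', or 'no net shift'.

Direction: forward

Q₀ = 11.42 vs Keq = 3.4970e+05 ⇒ Q<K, forward
Step 1:
                  L         E         M         B
  init       0.0719   0.02444   0.01185     3.205
  Δ        -0.04848  -0.02424   0.04848   0.04848
  eq        0.02342 2.0082e-04   0.06033     3.253
  solve Keq expr → x = 0.02424; check Q = 3.4970e+05
Then remove 0.5072 M of B.
Step 2:
                  L         E         M         B
  init      0.02342 2.0082e-04   0.06033     2.746
  Δ       -1.1163e-04 -5.5813e-05 1.1163e-04 1.1163e-04
  eq        0.02331 1.4501e-04   0.06044     2.746
  solve Keq expr → x = 5.5813e-05; check Q = 3.4970e+05
Then add 0.04816 M of L.
Step 3:
                  L         E         M         B
  init      0.07147 1.4501e-04   0.06044     2.746
  Δ       -2.5867e-04 -1.2933e-04 2.5867e-04 2.5867e-04
  eq        0.07121 1.5674e-05    0.0607     2.747
  solve Keq expr → x = 1.2933e-04; check Q = 3.4970e+05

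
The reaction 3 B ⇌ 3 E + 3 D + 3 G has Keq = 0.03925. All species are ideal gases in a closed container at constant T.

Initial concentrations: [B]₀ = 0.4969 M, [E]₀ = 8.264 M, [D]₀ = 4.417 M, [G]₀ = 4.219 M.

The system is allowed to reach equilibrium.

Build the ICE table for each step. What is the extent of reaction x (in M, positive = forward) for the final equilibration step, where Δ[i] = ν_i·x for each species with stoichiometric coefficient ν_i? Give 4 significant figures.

Q₀ = 2.9770e+07 vs Keq = 0.03925 ⇒ Q>K, reverse
Step 1:
                   B          E          D          G
  I           0.4969      8.264      4.417      4.219
  C            3.745     -3.745     -3.745     -3.745
  E            4.242      4.519     0.6724     0.4744
  solve Keq expr → x = -1.248; check Q = 0.03925

x = -1.248 M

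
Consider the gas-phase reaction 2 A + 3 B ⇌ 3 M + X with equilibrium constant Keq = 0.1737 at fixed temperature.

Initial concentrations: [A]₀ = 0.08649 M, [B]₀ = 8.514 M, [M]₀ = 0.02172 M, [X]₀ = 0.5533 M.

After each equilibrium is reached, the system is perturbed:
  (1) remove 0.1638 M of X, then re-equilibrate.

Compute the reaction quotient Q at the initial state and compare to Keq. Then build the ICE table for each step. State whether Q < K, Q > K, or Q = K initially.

Q₀ = 1.2280e-06 vs Keq = 0.1737 ⇒ Q<K, forward
Step 1:
                  A         B         M         X
  init      0.08649     8.514   0.02172    0.5533
  Δ        -0.08228   -0.1234    0.1234   0.04114
  eq       0.004209     8.391    0.1451    0.5944
  solve Keq expr → x = 0.04114; check Q = 0.1737
Then remove 0.1638 M of X.
Step 2:
                  A         B         M         X
  init     0.004209     8.391    0.1451    0.4306
  Δ       -5.9177e-04 -8.8766e-04 8.8766e-04 2.9589e-04
  eq       0.003617      8.39     0.146    0.4309
  solve Keq expr → x = 2.9589e-04; check Q = 0.1737

Q₀ = 1.2280e-06; Q < K (proceeds forward)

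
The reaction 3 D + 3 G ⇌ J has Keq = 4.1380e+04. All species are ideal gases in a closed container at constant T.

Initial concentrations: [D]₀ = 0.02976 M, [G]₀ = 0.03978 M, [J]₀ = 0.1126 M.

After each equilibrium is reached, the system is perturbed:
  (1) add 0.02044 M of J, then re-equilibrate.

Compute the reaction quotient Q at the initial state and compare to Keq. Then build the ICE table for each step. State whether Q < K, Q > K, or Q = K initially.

Q₀ = 6.7865e+07 vs Keq = 4.1380e+04 ⇒ Q>K, reverse
Step 1:
                  D         G         J
  Initial   0.02976   0.03978    0.1126
  Change    0.07841   0.07841  -0.02614
  Equil      0.1082    0.1182   0.08646
  solve Keq expr → x = -0.02614; check Q = 4.1380e+04
Then add 0.02044 M of J.
Step 2:
                  D         G         J
  Initial    0.1082    0.1182    0.1069
  Change   0.003832  0.003832 -0.001277
  Equil       0.112     0.122    0.1056
  solve Keq expr → x = -0.001277; check Q = 4.1380e+04

Q₀ = 6.7865e+07; Q > K (proceeds reverse)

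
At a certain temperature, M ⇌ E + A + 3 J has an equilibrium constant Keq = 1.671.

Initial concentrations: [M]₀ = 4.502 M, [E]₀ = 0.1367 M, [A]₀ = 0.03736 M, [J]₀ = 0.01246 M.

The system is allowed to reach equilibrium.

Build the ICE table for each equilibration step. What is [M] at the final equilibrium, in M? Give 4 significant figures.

[M]_eq = 3.789 M

Q₀ = 2.1944e-09 vs Keq = 1.671 ⇒ Q<K, forward
Step 1:
                    M           E           A           J
  I             4.502      0.1367     0.03736     0.01246
  C           -0.7126      0.7126      0.7126       2.138
  E             3.789      0.8493        0.75        2.15
  solve Keq expr → x = 0.7126; check Q = 1.671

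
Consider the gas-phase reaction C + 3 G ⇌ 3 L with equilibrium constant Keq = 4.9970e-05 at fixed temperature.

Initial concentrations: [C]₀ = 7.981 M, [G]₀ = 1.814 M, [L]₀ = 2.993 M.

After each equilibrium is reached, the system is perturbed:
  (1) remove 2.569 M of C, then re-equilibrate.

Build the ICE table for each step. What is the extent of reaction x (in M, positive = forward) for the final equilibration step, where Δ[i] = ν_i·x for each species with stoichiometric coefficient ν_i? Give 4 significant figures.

Q₀ = 0.5628 vs Keq = 4.9970e-05 ⇒ Q>K, reverse
Step 1:
                  C         G         L
  init        7.981     1.814     2.993
  Δ          0.8842     2.653    -2.653
  eq          8.865     4.467    0.3405
  solve Keq expr → x = -0.8842; check Q = 4.9970e-05
Then remove 2.569 M of C.
Step 2:
                  C         G         L
  init        6.296     4.467    0.3405
  Δ          0.0114   0.03419  -0.03419
  eq          6.308     4.501    0.3063
  solve Keq expr → x = -0.0114; check Q = 4.9970e-05

x = -0.0114 M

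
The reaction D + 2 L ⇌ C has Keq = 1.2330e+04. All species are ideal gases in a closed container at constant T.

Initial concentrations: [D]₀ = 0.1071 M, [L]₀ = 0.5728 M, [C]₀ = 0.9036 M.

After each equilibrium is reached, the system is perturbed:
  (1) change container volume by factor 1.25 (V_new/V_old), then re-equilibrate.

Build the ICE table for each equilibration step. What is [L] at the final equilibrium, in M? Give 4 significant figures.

[L]_eq = 0.2885 M

Q₀ = 25.71 vs Keq = 1.2330e+04 ⇒ Q<K, forward
Step 1:
                  D         L         C
  init       0.1071    0.5728    0.9036
  Δ         -0.1065   -0.2129    0.1065
  eq      6.3257e-04    0.3599      1.01
  solve Keq expr → x = 0.1065; check Q = 1.2330e+04
Then change container volume by factor 1.25 (V_new/V_old).
Step 2:
                  D         L         C
  init    5.0606e-04    0.2879    0.8081
  Δ       2.8130e-04 5.6260e-04 -2.8130e-04
  eq      7.8736e-04    0.2885    0.8078
  solve Keq expr → x = -2.8130e-04; check Q = 1.2330e+04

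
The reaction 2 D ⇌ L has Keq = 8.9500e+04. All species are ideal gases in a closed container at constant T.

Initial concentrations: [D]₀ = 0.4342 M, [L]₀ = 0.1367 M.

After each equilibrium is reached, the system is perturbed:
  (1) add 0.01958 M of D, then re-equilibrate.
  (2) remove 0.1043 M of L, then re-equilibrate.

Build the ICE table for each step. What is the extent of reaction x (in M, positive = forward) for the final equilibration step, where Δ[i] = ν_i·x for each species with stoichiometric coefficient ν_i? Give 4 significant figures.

x = 1.5673e-04 M

Q₀ = 0.7251 vs Keq = 8.9500e+04 ⇒ Q<K, forward
Step 1:
                   D          L
  init        0.4342     0.1367
  Δ          -0.4322     0.2161
  eq        0.001985     0.3528
  solve Keq expr → x = 0.2161; check Q = 8.9500e+04
Then add 0.01958 M of D.
Step 2:
                   D          L
  init       0.02157     0.3528
  Δ         -0.01955   0.009776
  eq        0.002013     0.3626
  solve Keq expr → x = 0.009776; check Q = 8.9500e+04
Then remove 0.1043 M of L.
Step 3:
                   D          L
  init      0.002013     0.2583
  Δ       -3.1347e-04 1.5673e-04
  eq        0.001699     0.2584
  solve Keq expr → x = 1.5673e-04; check Q = 8.9500e+04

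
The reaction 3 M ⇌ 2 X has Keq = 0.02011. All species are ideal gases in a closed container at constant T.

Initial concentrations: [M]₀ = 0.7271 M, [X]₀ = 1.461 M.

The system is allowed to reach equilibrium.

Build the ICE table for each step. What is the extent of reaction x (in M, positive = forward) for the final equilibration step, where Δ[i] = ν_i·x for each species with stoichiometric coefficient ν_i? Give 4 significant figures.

Q₀ = 5.553 vs Keq = 0.02011 ⇒ Q>K, reverse
Step 1:
                  M         X
  Initial    0.7271     1.461
  Change       1.49    -0.993
  Equil       2.217     0.468
  solve Keq expr → x = -0.4965; check Q = 0.02011

x = -0.4965 M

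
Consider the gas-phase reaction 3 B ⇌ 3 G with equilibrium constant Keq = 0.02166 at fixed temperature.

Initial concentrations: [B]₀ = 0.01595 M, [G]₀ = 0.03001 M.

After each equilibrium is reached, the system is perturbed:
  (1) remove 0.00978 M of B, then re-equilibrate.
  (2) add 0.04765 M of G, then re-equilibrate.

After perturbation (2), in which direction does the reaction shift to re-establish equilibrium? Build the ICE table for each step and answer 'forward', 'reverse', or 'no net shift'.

Q₀ = 6.661 vs Keq = 0.02166 ⇒ Q>K, reverse
Step 1:
                    B           G
  I           0.01595     0.03001
  C           0.01999    -0.01999
  E           0.03594     0.01002
  solve Keq expr → x = -0.006664; check Q = 0.02166
Then remove 0.00978 M of B.
Step 2:
                    B           G
  I           0.02616     0.01002
  C          0.002132   -0.002132
  E           0.02829    0.007887
  solve Keq expr → x = -7.1064e-04; check Q = 0.02166
Then add 0.04765 M of G.
Step 3:
                    B           G
  I           0.02829     0.05554
  C           0.03726    -0.03726
  E           0.06556     0.01827
  solve Keq expr → x = -0.01242; check Q = 0.02166

Direction: reverse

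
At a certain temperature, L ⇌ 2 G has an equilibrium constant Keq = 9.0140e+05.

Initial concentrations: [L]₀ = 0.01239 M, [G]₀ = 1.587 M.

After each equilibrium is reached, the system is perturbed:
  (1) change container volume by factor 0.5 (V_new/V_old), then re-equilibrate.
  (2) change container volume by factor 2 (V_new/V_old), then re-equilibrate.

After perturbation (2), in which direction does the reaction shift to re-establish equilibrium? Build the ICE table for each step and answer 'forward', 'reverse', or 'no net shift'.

Direction: forward

Q₀ = 203.3 vs Keq = 9.0140e+05 ⇒ Q<K, forward
Step 1:
                    L           G
  I           0.01239       1.587
  C          -0.01239     0.02477
  E        2.8820e-06       1.612
  solve Keq expr → x = 0.01239; check Q = 9.0140e+05
Then change container volume by factor 0.5 (V_new/V_old).
Step 2:
                    L           G
  I        5.7640e-06       3.224
  C        5.7639e-06 -1.1528e-05
  E        1.1528e-05       3.224
  solve Keq expr → x = -5.7639e-06; check Q = 9.0140e+05
Then change container volume by factor 2 (V_new/V_old).
Step 3:
                    L           G
  I        5.7639e-06       1.612
  C       -2.8819e-06  5.7639e-06
  E        2.8820e-06       1.612
  solve Keq expr → x = 2.8819e-06; check Q = 9.0140e+05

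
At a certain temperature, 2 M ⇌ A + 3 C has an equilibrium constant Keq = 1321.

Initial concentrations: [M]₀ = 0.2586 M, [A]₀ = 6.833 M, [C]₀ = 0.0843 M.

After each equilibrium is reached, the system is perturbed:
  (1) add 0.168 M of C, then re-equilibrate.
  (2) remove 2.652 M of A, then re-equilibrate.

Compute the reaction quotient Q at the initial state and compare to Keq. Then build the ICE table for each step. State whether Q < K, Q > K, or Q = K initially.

Q₀ = 0.06121; Q < K (proceeds forward)

Q₀ = 0.06121 vs Keq = 1321 ⇒ Q<K, forward
Step 1:
                  M         A         C
  Initial    0.2586     6.833    0.0843
  Change    -0.2374    0.1187    0.3561
  Equil      0.0212     6.952    0.4404
  solve Keq expr → x = 0.1187; check Q = 1321
Then add 0.168 M of C.
Step 2:
                  M         A         C
  Initial    0.0212     6.952    0.6084
  Change    0.01173 -0.005864  -0.01759
  Equil     0.03293     6.946    0.5908
  solve Keq expr → x = -0.005864; check Q = 1321
Then remove 2.652 M of A.
Step 3:
                  M         A         C
  Initial   0.03293     4.294    0.5908
  Change  -0.006396  0.003198  0.009593
  Equil     0.02653     4.297    0.6004
  solve Keq expr → x = 0.003198; check Q = 1321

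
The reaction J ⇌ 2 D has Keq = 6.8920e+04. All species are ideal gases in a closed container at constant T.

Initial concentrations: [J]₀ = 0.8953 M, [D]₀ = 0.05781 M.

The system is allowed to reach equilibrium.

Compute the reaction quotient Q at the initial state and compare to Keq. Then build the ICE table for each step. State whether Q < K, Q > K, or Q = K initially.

Q₀ = 0.003733; Q < K (proceeds forward)

Q₀ = 0.003733 vs Keq = 6.8920e+04 ⇒ Q<K, forward
Step 1:
                    J           D
  Initial      0.8953     0.05781
  Change      -0.8953       1.791
  Equil    4.9568e-05       1.848
  solve Keq expr → x = 0.8953; check Q = 6.8920e+04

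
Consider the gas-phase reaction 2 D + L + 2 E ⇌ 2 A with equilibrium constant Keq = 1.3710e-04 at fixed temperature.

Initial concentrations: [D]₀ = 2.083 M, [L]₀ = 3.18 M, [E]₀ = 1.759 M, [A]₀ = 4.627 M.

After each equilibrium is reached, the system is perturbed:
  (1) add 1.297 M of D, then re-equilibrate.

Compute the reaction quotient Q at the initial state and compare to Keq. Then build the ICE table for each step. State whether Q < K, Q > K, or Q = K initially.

Q₀ = 0.5015; Q > K (proceeds reverse)

Q₀ = 0.5015 vs Keq = 1.3710e-04 ⇒ Q>K, reverse
Step 1:
                    D           L           E           A
  Initial       2.083        3.18       1.759       4.627
  Change        3.773       1.887       3.773      -3.773
  Equil         5.856       5.067       5.532      0.8539
  solve Keq expr → x = -1.887; check Q = 1.3710e-04
Then add 1.297 M of D.
Step 2:
                    D           L           E           A
  Initial       7.153       5.067       5.532      0.8539
  Change       -0.137    -0.06851      -0.137       0.137
  Equil         7.016       4.998       5.395      0.9909
  solve Keq expr → x = 0.06851; check Q = 1.3710e-04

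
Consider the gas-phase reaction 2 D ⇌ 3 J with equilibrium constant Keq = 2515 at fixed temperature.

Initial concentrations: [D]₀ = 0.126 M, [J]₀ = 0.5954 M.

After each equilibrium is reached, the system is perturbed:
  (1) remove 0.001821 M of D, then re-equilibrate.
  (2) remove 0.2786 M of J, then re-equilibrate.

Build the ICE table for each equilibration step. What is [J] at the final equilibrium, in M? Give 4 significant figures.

Q₀ = 13.29 vs Keq = 2515 ⇒ Q<K, forward
Step 1:
                  D         J
  init        0.126    0.5954
  Δ         -0.1127     0.169
  eq        0.01333    0.7644
  solve Keq expr → x = 0.05634; check Q = 2515
Then remove 0.001821 M of D.
Step 2:
                  D         J
  init      0.01151    0.7644
  Δ        0.001752 -0.002628
  eq        0.01326    0.7618
  solve Keq expr → x = -8.7616e-04; check Q = 2515
Then remove 0.2786 M of J.
Step 3:
                  D         J
  init      0.01326    0.4832
  Δ       -0.006361  0.009542
  eq       0.006897    0.4927
  solve Keq expr → x = 0.003181; check Q = 2515

[J]_eq = 0.4927 M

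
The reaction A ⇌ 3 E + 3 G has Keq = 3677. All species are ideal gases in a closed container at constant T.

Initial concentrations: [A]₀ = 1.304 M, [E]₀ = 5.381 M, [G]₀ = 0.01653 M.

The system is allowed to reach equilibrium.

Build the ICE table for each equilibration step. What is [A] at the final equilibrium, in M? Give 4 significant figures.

Q₀ = 5.3967e-04 vs Keq = 3677 ⇒ Q<K, forward
Step 1:
                  A         E         G
  init        1.304     5.381   0.01653
  Δ         -0.6203     1.861     1.861
  eq         0.6837     7.242     1.878
  solve Keq expr → x = 0.6203; check Q = 3677

[A]_eq = 0.6837 M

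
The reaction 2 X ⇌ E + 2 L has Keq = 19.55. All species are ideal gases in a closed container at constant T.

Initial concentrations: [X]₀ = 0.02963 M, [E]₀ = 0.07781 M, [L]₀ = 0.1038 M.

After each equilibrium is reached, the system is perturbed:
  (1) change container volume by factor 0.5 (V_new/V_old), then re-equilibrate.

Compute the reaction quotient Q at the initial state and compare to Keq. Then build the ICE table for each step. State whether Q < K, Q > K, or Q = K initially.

Q₀ = 0.9549 vs Keq = 19.55 ⇒ Q<K, forward
Step 1:
                   X          E          L
  I          0.02963    0.07781     0.1038
  C         -0.02122    0.01061    0.02122
  E         0.008408    0.08842      0.125
  solve Keq expr → x = 0.01061; check Q = 19.55
Then change container volume by factor 0.5 (V_new/V_old).
Step 2:
                   X          E          L
  I          0.01682     0.1768       0.25
  C         0.006175  -0.003087  -0.006175
  E          0.02299     0.1738     0.2439
  solve Keq expr → x = -0.003087; check Q = 19.55

Q₀ = 0.9549; Q < K (proceeds forward)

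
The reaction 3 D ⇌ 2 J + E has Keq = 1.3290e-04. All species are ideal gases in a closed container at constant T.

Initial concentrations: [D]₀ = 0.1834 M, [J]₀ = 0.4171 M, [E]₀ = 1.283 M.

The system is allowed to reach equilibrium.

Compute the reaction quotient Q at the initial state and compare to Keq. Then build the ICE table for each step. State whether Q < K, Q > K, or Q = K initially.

Q₀ = 36.18; Q > K (proceeds reverse)

Q₀ = 36.18 vs Keq = 1.3290e-04 ⇒ Q>K, reverse
Step 1:
                   D          J          E
  init        0.1834     0.4171      1.283
  Δ           0.6138    -0.4092    -0.2046
  eq          0.7972   0.007902      1.078
  solve Keq expr → x = -0.2046; check Q = 1.3290e-04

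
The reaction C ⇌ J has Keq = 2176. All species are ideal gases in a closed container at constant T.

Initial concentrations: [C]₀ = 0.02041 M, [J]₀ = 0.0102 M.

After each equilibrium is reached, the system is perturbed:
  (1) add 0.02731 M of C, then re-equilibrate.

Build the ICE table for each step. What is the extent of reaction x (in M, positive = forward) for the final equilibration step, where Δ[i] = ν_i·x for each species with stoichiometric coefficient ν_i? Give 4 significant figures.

Q₀ = 0.4998 vs Keq = 2176 ⇒ Q<K, forward
Step 1:
                   C          J
  Initial    0.02041     0.0102
  Change     -0.0204     0.0204
  Equil   1.4061e-05     0.0306
  solve Keq expr → x = 0.0204; check Q = 2176
Then add 0.02731 M of C.
Step 2:
                   C          J
  Initial    0.02732     0.0306
  Change     -0.0273     0.0273
  Equil   2.6605e-05    0.05789
  solve Keq expr → x = 0.0273; check Q = 2176

x = 0.0273 M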